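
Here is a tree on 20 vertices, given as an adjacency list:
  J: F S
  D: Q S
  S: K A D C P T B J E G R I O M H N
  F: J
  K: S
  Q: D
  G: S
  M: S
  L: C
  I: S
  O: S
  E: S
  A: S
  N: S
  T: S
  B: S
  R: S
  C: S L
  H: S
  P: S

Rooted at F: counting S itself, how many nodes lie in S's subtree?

18

The subtree rooted at S contains: S, R, A, C, O, H, T, G, B, D, M, K, E, I, P, N, L, Q — 18 nodes.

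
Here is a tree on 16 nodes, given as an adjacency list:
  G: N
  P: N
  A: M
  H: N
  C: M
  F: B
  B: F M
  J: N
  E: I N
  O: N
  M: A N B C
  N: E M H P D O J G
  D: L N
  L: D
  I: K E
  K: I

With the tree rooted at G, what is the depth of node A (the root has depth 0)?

Climbing from A to the root: A → M → N → G. That's 3 steps.

3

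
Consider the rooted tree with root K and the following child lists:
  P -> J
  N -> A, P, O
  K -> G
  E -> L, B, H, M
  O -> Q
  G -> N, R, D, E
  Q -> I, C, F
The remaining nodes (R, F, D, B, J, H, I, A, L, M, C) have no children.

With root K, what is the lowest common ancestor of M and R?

G

Path M→root: M E G K; path R→root: R G K.
First common node: G.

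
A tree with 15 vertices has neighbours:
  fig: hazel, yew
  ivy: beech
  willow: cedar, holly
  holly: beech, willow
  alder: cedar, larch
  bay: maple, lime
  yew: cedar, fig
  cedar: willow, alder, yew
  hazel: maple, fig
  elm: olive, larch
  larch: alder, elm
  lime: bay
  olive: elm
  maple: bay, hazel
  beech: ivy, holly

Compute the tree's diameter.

10

A longest path is lime-bay-maple-hazel-fig-yew-cedar-alder-larch-elm-olive, with 10 edges.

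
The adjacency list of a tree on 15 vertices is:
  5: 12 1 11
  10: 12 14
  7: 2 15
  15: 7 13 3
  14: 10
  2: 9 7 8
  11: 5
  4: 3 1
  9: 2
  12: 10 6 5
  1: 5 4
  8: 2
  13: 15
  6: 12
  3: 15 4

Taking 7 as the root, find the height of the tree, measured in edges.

14 sits deepest: 7 – 15 – 3 – 4 – 1 – 5 – 12 – 10 – 14 — 8 edges from the root.

8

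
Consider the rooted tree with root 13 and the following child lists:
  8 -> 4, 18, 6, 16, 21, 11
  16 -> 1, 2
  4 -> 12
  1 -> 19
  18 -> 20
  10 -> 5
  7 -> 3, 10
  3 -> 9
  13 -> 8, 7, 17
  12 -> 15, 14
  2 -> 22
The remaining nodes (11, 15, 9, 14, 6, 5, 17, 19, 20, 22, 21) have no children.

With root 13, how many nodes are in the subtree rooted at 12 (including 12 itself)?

The subtree rooted at 12 contains: 12, 14, 15 — 3 nodes.

3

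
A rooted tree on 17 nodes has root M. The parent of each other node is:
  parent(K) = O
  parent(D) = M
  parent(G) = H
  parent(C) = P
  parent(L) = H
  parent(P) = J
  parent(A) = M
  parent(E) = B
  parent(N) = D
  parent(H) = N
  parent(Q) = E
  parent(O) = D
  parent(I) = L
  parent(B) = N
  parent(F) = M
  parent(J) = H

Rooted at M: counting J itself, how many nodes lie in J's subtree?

3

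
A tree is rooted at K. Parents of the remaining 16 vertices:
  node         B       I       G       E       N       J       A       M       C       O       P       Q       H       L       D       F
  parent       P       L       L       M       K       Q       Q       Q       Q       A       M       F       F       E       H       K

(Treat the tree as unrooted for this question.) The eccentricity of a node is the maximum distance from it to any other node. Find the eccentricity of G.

7

Distances from G peak at 7, attained at D (N also at distance 7).
G–L–E–M–Q–F–H–D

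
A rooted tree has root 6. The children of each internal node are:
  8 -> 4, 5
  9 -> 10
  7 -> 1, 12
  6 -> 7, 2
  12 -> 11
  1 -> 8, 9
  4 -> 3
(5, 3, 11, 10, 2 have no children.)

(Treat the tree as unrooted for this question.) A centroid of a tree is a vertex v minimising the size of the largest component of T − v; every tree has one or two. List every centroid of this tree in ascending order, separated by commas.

1

Removing 1 splits the tree into components of sizes 5, 4, 2; the largest is 5 ≤ ⌊12/2⌋ = 6.
No neighbour of 1 does as well, so 1 is the unique centroid.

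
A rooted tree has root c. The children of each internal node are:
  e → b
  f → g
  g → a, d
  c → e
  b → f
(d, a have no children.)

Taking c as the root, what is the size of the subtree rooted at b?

5

b's subtree: {b, f, g, a, d}, size 5.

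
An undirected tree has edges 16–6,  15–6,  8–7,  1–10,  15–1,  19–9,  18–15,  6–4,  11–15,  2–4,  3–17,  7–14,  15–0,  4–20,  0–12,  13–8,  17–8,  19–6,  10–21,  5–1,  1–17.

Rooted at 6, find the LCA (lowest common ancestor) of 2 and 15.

Ancestors of 2 (toward the root): 2, 4, 6.
Ancestors of 15: 15, 6.
The deepest node appearing in both lists is 6.

6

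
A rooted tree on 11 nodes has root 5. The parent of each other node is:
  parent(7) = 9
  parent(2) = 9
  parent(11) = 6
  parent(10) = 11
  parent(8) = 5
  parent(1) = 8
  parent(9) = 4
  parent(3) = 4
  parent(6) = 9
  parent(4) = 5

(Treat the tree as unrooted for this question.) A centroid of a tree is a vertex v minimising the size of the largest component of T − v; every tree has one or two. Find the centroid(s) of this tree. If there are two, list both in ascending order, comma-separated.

Delete 9: the remaining components have sizes 5, 3, 1, 1. Max 5 ≤ 5, so 9 is a centroid.
No neighbour of 9 does as well, so 9 is the unique centroid.

9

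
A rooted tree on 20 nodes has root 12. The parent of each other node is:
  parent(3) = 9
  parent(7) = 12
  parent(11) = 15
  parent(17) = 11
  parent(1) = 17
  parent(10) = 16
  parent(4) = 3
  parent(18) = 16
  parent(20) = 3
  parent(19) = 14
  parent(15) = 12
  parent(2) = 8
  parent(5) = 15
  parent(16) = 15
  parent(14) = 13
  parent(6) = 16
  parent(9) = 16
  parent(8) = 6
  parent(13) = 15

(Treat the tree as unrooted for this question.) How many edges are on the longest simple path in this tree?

7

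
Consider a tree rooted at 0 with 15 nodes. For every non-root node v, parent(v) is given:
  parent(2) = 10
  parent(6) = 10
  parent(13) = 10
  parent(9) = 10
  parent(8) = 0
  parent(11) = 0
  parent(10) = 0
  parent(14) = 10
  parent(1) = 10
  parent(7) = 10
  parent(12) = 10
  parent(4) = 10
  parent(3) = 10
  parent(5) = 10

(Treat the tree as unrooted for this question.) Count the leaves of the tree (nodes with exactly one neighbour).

13

Exactly 13 nodes have a single neighbour: 1, 2, 3, 4, 5, 6, 7, 8, 9, 11, 12, 13, 14.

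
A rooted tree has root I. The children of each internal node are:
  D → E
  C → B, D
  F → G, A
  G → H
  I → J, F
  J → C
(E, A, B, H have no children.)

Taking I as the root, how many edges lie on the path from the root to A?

2

I–F–A — 2 edges.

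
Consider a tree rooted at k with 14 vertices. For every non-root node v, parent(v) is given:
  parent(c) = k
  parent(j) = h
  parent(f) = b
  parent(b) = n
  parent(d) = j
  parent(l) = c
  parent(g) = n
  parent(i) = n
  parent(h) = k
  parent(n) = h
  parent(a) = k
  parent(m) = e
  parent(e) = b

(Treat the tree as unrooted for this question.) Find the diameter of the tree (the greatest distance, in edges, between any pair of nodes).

BFS from l reaches m last, at distance 7; BFS from m confirms no node is farther.
Path: l–c–k–h–n–b–e–m.

7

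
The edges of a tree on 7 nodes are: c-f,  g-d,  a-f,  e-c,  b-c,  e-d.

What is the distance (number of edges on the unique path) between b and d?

The path is b – c – e – d, which has 3 edges.

3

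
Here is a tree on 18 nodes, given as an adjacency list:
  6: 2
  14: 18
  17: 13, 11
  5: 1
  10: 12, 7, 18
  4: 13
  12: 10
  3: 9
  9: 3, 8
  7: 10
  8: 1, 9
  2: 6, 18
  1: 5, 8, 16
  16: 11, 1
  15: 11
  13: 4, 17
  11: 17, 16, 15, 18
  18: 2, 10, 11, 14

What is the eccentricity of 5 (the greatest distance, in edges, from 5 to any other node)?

6

The node farthest from 5 is 12 (4, 7, 6 also at distance 6), via 5-1-16-11-18-10-12 — 6 edges.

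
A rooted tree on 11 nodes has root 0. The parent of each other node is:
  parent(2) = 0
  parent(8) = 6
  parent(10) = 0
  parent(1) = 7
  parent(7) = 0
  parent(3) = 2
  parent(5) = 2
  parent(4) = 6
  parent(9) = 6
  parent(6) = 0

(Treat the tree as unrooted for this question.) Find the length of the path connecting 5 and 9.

5 - 2 - 0 - 6 - 9: 4 edges.

4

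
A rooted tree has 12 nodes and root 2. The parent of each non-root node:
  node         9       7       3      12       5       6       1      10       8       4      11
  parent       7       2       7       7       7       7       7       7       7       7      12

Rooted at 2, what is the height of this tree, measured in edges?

3

The longest root-to-leaf path is 2 → 7 → 12 → 11 (3 edges).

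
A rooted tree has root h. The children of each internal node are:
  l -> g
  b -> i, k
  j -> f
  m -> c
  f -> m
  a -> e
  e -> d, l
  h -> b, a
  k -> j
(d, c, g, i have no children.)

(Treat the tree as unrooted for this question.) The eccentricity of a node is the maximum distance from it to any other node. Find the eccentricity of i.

6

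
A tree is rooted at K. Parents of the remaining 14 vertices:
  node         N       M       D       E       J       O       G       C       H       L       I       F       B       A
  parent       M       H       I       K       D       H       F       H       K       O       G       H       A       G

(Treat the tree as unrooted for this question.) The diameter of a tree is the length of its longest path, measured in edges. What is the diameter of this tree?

Starting from J, a farthest node is L at distance 7.
One longest path: J–D–I–G–F–H–O–L.
So the diameter is 7.

7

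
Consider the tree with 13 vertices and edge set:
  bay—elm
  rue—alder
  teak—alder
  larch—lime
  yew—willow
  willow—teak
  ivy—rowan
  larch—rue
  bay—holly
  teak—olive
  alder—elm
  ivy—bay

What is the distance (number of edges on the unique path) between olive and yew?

3

olive – teak – willow – yew: 3 edges.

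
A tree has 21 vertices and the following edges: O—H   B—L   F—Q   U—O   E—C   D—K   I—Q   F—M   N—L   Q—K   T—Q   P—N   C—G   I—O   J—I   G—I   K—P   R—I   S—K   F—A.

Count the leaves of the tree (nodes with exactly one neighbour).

The leaves are A, B, D, E, H, J, M, R, S, T, U.
That is 11 leaves.

11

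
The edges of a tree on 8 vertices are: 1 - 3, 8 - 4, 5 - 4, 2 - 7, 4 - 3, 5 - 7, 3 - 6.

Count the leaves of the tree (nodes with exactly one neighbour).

Exactly 4 nodes have a single neighbour: 1, 2, 6, 8.

4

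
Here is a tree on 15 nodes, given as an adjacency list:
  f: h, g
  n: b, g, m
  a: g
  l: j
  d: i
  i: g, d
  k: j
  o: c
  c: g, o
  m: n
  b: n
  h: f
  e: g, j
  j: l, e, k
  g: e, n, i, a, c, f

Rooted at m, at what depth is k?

5

Path from m to k: m → n → g → e → j → k, which has 5 edges.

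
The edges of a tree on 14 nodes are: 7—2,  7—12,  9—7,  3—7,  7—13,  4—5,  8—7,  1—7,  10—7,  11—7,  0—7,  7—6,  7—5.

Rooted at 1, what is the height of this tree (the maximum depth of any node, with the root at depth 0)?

3

The longest root-to-leaf path is 1 – 7 – 5 – 4 (3 edges).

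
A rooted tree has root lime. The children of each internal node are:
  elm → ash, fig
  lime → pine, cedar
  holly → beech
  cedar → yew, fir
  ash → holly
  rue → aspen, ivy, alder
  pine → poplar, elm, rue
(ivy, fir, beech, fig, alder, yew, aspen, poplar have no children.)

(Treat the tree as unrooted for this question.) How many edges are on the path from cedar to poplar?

The path is cedar - lime - pine - poplar, which has 3 edges.

3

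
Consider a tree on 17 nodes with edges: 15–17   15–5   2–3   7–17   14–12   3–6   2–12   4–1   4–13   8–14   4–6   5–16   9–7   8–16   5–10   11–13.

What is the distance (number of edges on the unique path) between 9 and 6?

11

Walking from 9: 9–7–17–15–5–16–8–14–12–2–3–6. Length 11.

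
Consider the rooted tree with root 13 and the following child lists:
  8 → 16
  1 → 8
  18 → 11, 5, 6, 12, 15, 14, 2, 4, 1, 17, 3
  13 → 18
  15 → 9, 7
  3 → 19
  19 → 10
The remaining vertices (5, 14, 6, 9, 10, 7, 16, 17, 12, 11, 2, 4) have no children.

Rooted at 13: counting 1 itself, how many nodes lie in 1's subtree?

Descendants of 1 (including itself): 1, 8, 16. That's 3.

3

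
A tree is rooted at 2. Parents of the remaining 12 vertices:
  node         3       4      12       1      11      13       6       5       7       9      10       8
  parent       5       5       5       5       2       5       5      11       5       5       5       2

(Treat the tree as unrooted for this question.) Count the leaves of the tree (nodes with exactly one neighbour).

10

The leaves are 1, 3, 4, 6, 7, 8, 9, 10, 12, 13.
That is 10 leaves.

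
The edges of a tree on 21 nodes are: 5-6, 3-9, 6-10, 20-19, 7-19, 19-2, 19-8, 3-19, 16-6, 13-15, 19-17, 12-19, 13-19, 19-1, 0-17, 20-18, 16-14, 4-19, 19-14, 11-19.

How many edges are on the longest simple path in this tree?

Starting from 5, a farthest node is 15 at distance 6.
One longest path: 5 – 6 – 16 – 14 – 19 – 13 – 15.
So the diameter is 6.

6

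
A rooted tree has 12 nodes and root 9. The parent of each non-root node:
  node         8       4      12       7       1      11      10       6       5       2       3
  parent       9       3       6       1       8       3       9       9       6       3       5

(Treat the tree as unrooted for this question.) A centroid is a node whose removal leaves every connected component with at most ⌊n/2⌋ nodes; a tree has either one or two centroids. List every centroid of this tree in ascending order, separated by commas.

6

If 6 is removed the pieces have sizes 5, 5, 1, all ≤ ⌊12/2⌋ = 6.
No neighbour of 6 does as well, so 6 is the unique centroid.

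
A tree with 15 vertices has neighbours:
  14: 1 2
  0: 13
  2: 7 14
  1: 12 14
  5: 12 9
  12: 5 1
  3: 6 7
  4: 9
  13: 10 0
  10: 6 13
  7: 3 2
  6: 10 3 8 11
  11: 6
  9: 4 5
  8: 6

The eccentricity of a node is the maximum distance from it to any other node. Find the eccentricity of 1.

The node farthest from 1 is 0, via 1–14–2–7–3–6–10–13–0 — 8 edges.

8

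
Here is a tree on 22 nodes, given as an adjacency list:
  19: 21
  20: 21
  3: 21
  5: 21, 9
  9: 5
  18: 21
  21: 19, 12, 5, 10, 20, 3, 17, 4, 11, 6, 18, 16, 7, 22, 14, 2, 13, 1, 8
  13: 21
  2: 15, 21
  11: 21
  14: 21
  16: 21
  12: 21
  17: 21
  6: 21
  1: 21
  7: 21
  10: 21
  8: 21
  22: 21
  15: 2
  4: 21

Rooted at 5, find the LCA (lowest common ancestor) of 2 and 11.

21

Path 2→root: 2 21 5; path 11→root: 11 21 5.
First common node: 21.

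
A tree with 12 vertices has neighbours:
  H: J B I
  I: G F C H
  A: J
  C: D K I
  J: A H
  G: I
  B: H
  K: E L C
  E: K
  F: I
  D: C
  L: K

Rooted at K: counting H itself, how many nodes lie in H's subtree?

4

Descendants of H (including itself): H, J, B, A. That's 4.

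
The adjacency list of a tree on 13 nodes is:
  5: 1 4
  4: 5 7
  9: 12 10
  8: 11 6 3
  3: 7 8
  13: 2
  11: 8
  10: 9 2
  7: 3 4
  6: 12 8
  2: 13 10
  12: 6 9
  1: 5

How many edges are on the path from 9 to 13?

Walking from 9: 9 - 10 - 2 - 13. Length 3.

3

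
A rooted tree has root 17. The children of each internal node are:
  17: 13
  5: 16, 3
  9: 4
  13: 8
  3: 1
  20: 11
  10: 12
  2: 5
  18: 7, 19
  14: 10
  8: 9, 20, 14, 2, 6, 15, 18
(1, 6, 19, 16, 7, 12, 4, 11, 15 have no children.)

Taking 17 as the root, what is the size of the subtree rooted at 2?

5

The subtree rooted at 2 contains: 2, 5, 16, 3, 1 — 5 nodes.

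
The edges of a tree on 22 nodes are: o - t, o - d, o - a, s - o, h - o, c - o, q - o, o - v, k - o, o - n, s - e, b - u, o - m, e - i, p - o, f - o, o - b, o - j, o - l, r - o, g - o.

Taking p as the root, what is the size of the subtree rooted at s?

The subtree rooted at s contains: s, e, i — 3 nodes.

3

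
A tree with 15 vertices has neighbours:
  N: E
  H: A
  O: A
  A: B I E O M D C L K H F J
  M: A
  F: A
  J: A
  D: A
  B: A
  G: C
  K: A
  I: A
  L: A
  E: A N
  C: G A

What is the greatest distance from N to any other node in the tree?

4

A farthest node from N is G.
The path N–E–A–C–G has 4 edges.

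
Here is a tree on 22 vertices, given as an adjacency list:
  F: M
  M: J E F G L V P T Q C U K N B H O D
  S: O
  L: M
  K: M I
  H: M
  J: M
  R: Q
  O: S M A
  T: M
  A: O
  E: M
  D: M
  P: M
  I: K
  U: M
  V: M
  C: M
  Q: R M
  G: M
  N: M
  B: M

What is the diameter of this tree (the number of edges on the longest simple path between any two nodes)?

4

BFS from A reaches R last, at distance 4; BFS from R confirms no node is farther.
Path: A-O-M-Q-R.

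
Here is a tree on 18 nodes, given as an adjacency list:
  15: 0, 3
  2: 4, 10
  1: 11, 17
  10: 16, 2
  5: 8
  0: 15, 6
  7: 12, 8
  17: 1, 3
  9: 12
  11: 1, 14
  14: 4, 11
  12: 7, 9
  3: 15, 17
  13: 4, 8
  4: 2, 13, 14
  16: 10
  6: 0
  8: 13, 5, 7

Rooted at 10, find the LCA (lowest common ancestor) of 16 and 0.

Path 16→root: 16 10; path 0→root: 0 15 3 17 1 11 14 4 2 10.
First common node: 10.

10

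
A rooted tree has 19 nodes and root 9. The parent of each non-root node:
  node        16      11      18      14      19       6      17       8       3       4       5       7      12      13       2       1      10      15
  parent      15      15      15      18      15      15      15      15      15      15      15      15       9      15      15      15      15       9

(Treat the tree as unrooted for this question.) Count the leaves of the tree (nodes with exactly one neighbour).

16

Exactly 16 nodes have a single neighbour: 1, 2, 3, 4, 5, 6, 7, 8, 10, 11, 12, 13, 14, 16, 17, 19.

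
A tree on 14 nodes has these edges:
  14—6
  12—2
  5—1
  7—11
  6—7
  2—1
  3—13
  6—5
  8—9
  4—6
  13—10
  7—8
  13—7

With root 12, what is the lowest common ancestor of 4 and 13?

6

Path 4→root: 4 6 5 1 2 12; path 13→root: 13 7 6 5 1 2 12.
First common node: 6.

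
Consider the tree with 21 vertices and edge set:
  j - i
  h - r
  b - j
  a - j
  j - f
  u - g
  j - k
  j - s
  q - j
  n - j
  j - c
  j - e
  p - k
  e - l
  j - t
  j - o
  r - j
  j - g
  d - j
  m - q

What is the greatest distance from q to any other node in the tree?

3

The node farthest from q is l (p, h, u also at distance 3), via q-j-e-l — 3 edges.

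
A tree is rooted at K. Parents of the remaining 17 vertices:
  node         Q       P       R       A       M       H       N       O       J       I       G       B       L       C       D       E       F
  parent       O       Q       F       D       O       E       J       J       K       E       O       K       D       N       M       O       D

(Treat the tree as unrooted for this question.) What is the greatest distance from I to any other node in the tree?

6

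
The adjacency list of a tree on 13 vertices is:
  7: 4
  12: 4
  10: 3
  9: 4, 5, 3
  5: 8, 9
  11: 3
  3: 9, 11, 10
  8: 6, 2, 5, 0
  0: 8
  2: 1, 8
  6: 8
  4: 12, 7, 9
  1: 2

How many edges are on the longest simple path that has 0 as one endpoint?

The node farthest from 0 is 11 (7, 10, 12 also at distance 5), via 0 – 8 – 5 – 9 – 3 – 11 — 5 edges.

5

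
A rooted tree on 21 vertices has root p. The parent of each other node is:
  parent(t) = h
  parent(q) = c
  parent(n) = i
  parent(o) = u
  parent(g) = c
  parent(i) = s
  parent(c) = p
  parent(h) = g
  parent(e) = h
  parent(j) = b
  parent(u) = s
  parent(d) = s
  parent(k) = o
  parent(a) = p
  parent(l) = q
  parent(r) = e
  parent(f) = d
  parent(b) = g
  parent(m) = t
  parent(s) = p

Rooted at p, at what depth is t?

p → c → g → h → t — 4 edges.

4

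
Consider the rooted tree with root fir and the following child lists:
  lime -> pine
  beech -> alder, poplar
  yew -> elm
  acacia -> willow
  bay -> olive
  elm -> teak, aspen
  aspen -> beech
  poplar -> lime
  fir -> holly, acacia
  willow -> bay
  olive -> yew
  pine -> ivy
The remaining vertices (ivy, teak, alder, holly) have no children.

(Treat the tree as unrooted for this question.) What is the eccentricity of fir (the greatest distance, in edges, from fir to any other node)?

Distances from fir peak at 12, attained at ivy.
fir – acacia – willow – bay – olive – yew – elm – aspen – beech – poplar – lime – pine – ivy

12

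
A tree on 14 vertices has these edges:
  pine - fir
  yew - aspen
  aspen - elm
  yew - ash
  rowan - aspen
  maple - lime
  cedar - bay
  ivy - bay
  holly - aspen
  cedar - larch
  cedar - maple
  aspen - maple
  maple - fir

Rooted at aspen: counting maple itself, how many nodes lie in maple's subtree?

8

Descendants of maple (including itself): maple, cedar, fir, lime, larch, bay, pine, ivy. That's 8.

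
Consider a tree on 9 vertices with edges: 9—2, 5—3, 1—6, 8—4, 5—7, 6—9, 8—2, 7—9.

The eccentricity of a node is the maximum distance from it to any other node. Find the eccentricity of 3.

The node farthest from 3 is 4, via 3-5-7-9-2-8-4 — 6 edges.

6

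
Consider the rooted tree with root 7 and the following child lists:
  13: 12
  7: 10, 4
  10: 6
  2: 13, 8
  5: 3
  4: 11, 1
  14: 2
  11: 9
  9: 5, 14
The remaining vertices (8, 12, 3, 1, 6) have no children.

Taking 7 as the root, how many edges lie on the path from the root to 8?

6

Climbing from 8 to the root: 8–2–14–9–11–4–7. That's 6 steps.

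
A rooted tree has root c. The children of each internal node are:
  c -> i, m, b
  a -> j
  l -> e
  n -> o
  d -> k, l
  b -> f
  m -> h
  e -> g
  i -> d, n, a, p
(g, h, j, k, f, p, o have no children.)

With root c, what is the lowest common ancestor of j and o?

i

j's ancestor chain is j, a, i, c and o's is o, n, i, c; they first meet at i.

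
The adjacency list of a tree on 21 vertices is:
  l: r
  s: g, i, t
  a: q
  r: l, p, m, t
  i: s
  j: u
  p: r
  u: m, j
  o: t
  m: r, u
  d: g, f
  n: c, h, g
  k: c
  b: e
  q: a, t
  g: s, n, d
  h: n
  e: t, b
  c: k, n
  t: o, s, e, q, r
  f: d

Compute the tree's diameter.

A longest path is k–c–n–g–s–t–r–m–u–j, with 9 edges.

9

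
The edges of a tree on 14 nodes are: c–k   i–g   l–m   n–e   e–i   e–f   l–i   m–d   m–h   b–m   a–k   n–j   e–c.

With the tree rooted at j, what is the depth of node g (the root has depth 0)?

4

Path from j to g: j – n – e – i – g, which has 4 edges.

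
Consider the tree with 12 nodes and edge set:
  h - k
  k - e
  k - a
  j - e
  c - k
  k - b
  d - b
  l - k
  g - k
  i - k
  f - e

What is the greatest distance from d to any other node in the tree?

4

The node farthest from d is f (j also at distance 4), via d-b-k-e-f — 4 edges.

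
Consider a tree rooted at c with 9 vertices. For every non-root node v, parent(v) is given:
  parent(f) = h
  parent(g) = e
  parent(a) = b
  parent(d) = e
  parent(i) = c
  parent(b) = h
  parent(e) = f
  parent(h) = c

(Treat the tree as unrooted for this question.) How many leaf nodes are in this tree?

The leaves are a, d, g, i.
That is 4 leaves.

4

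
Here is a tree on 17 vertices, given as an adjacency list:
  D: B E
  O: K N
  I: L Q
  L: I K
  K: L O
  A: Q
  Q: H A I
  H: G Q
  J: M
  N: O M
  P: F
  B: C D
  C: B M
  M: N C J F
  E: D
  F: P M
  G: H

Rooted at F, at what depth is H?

8

Path from F to H: F–M–N–O–K–L–I–Q–H, which has 8 edges.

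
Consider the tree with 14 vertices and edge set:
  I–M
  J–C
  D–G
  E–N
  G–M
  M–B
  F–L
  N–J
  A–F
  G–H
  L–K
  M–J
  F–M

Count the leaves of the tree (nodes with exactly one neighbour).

8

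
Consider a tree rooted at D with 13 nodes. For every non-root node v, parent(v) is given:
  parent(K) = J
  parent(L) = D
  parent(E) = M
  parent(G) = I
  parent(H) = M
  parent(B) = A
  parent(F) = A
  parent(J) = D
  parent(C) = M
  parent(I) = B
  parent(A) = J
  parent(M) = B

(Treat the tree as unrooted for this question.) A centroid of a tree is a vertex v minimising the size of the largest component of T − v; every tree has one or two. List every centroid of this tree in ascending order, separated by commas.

B

Removing B splits the tree into components of sizes 6, 4, 2; the largest is 6 ≤ ⌊13/2⌋ = 6.
No neighbour of B does as well, so B is the unique centroid.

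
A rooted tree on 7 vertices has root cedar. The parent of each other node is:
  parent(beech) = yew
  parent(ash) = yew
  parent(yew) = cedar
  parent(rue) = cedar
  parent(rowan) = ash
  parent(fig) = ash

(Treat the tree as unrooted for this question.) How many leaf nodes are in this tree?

4

The leaves are beech, fig, rowan, rue.
That is 4 leaves.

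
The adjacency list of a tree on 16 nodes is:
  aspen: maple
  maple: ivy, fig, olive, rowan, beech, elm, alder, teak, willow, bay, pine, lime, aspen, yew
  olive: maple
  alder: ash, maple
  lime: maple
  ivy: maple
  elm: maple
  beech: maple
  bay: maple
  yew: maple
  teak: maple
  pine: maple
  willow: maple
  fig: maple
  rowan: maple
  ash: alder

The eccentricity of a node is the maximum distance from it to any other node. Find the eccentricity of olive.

The node farthest from olive is ash, via olive-maple-alder-ash — 3 edges.

3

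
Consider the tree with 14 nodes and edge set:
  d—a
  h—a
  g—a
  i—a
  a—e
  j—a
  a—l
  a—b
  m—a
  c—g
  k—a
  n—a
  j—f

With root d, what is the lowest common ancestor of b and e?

a

Ancestors of b (toward the root): b, a, d.
Ancestors of e: e, a, d.
The deepest node appearing in both lists is a.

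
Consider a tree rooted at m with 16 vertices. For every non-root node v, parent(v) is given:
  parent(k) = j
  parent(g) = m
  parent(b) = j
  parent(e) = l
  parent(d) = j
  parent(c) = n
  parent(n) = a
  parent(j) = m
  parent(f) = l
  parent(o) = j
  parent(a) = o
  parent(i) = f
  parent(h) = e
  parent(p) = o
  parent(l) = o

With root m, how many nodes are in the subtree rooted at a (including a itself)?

The subtree rooted at a contains: a, n, c — 3 nodes.

3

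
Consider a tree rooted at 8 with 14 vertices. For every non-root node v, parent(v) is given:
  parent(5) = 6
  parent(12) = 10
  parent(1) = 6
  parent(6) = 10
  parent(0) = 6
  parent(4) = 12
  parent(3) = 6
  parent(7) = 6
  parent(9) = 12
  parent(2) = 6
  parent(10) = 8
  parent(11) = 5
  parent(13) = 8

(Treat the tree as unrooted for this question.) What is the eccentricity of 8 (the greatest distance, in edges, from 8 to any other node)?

The node farthest from 8 is 11, via 8–10–6–5–11 — 4 edges.

4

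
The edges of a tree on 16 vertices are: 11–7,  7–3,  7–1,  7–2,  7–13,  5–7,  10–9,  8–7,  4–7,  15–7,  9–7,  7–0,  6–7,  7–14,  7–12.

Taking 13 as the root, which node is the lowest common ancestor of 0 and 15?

7

0's ancestor chain is 0, 7, 13 and 15's is 15, 7, 13; they first meet at 7.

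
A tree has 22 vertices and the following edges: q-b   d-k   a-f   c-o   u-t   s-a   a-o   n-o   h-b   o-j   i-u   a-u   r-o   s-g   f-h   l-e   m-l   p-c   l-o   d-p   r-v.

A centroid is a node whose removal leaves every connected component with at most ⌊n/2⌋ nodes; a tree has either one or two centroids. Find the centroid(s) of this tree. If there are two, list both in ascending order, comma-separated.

Delete o: the remaining components have sizes 10, 4, 3, 2, 1, 1. Max 10 ≤ 11, so o is a centroid.
Every other node leaves some component of size > 11, so the centroid is unique.

o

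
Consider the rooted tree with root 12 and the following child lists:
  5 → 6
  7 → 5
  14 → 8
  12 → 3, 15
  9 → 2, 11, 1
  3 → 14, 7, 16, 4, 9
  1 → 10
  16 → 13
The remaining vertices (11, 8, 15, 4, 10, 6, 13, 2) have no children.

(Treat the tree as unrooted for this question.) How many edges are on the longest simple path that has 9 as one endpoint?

4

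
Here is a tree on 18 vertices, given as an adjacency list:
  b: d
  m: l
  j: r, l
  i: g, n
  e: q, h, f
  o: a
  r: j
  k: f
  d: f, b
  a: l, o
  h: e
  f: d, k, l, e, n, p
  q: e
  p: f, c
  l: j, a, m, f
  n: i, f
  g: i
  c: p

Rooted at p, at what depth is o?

Climbing from o to the root: o → a → l → f → p. That's 4 steps.

4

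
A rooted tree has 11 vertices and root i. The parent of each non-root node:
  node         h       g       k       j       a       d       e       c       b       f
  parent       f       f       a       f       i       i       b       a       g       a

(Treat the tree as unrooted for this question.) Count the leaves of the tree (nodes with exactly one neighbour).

Exactly 6 nodes have a single neighbour: c, d, e, h, j, k.

6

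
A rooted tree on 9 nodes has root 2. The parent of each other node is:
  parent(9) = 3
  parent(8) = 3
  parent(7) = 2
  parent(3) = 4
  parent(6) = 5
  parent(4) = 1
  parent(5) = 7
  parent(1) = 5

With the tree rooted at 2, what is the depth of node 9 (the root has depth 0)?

Climbing from 9 to the root: 9 – 3 – 4 – 1 – 5 – 7 – 2. That's 6 steps.

6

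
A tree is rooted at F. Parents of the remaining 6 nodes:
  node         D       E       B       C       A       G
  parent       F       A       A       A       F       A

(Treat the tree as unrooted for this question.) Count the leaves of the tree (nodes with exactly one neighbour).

Exactly 5 nodes have a single neighbour: B, C, D, E, G.

5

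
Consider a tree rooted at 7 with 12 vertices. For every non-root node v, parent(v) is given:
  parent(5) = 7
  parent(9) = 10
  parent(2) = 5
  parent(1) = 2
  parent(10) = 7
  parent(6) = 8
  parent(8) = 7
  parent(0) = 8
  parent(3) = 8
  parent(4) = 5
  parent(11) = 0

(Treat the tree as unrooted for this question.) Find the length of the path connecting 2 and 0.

4

The path is 2 - 5 - 7 - 8 - 0, which has 4 edges.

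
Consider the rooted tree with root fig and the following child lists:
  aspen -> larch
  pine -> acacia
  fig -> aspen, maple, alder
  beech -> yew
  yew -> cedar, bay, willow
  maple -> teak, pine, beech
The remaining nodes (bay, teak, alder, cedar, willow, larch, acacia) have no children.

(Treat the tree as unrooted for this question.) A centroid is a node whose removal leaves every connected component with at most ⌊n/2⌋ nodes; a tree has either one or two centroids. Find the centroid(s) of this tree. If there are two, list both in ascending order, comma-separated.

If maple is removed the pieces have sizes 5, 4, 2, 1, all ≤ ⌊13/2⌋ = 6.
No neighbour of maple does as well, so maple is the unique centroid.

maple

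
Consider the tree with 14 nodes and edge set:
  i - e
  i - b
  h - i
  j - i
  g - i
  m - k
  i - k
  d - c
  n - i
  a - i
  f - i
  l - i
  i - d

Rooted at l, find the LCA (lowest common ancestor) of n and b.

i

n's ancestor chain is n, i, l and b's is b, i, l; they first meet at i.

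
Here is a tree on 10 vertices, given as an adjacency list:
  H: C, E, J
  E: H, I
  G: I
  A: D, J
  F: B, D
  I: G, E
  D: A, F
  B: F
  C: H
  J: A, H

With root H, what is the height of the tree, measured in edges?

5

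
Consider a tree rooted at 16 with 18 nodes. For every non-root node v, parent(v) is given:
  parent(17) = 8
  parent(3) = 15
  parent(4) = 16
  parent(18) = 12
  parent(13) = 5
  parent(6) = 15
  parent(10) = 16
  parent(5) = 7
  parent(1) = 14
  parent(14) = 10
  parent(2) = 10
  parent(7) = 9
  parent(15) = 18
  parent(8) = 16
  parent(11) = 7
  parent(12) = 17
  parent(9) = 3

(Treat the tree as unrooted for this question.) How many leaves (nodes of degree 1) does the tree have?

Exactly 6 nodes have a single neighbour: 1, 2, 4, 6, 11, 13.

6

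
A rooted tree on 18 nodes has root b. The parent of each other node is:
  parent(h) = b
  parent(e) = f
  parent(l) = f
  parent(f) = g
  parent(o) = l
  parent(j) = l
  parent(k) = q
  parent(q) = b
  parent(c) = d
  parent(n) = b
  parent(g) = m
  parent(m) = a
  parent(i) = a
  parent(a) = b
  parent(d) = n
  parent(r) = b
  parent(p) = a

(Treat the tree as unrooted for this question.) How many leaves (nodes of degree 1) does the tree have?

The leaves are c, e, h, i, j, k, o, p, r.
That is 9 leaves.

9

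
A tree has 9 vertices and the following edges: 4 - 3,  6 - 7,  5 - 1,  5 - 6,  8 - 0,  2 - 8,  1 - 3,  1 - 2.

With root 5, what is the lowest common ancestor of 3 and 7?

5

Path 3→root: 3 1 5; path 7→root: 7 6 5.
First common node: 5.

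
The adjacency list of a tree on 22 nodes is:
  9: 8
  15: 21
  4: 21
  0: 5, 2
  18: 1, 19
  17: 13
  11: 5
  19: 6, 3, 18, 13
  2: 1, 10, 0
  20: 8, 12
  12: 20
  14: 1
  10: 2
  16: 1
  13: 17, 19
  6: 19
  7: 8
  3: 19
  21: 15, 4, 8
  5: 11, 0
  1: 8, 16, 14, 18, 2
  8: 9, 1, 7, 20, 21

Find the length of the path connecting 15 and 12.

4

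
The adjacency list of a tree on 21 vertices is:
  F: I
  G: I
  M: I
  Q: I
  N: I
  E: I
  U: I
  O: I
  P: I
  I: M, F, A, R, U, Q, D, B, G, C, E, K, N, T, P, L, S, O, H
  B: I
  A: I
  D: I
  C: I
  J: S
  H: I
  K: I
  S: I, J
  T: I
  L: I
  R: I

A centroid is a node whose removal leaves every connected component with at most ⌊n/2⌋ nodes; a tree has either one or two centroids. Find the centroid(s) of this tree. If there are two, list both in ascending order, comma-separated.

I

Delete I: the remaining components have sizes 2, 1, 1, 1, 1, 1, 1, 1, 1, 1, 1, 1, 1, 1, 1, 1, 1, 1, 1. Max 2 ≤ 10, so I is a centroid.
No neighbour of I does as well, so I is the unique centroid.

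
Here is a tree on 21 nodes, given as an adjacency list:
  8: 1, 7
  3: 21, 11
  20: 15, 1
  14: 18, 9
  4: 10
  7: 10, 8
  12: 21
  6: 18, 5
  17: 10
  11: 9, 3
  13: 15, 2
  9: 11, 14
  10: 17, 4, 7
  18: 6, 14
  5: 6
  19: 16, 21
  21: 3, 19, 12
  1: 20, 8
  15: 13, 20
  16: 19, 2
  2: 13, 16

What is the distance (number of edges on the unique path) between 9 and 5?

4

Walking from 9: 9 - 14 - 18 - 6 - 5. Length 4.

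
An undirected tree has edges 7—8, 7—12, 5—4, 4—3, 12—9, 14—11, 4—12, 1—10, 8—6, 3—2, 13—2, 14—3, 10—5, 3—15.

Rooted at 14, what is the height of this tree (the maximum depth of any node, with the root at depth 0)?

6

6 sits deepest: 14–3–4–12–7–8–6 — 6 edges from the root.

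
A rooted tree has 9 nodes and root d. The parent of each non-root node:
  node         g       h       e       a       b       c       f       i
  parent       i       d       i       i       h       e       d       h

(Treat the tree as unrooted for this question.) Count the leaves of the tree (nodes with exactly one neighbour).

5

Exactly 5 nodes have a single neighbour: a, b, c, f, g.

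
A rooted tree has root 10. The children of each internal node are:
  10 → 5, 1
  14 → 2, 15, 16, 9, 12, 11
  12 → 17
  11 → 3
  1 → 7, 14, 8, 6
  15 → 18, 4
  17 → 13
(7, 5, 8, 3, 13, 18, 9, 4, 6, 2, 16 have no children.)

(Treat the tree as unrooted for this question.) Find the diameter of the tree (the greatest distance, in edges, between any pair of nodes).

6

Starting from 5, a farthest node is 13 at distance 6.
One longest path: 5–10–1–14–12–17–13.
So the diameter is 6.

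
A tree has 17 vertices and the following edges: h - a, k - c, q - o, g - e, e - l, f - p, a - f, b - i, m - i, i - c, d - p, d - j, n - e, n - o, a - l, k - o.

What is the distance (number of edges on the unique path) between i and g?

i–c–k–o–n–e–g: 6 edges.

6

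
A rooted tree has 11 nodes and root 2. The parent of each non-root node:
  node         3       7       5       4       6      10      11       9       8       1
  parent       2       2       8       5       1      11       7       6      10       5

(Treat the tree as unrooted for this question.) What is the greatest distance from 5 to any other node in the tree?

The node farthest from 5 is 3, via 5–8–10–11–7–2–3 — 6 edges.

6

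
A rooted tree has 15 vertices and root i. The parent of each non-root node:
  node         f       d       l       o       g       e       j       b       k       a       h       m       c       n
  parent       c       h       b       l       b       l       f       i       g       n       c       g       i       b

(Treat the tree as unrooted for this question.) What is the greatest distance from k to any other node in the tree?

The node farthest from k is d (j also at distance 6), via k–g–b–i–c–h–d — 6 edges.

6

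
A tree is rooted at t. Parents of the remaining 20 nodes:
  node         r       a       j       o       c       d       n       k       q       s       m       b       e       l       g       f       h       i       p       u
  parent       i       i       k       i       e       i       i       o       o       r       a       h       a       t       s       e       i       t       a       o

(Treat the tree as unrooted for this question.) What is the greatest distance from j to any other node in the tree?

6

A farthest node from j is f (g, c also at distance 6).
The path j–k–o–i–a–e–f has 6 edges.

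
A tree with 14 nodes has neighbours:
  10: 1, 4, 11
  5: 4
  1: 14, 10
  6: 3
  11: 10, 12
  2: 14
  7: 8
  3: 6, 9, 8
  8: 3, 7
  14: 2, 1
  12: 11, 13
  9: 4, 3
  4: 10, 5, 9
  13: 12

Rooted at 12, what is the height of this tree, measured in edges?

The longest root-to-leaf path is 12-11-10-4-9-3-8-7 (7 edges).

7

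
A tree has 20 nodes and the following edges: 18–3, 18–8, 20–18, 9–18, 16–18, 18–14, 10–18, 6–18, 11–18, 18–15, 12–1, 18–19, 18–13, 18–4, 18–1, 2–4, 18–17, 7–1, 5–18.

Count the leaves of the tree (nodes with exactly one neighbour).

17

Degree-1 nodes: 2, 3, 5, 6, 7, 8, 9, 10, 11, 12, 13, 14, 15, 16, 17, 19, 20 — 17 of them.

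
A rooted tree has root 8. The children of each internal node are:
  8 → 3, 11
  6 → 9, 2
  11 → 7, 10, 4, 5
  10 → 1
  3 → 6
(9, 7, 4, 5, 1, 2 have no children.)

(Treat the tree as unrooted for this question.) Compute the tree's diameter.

6

BFS from 1 reaches 2 last, at distance 6; BFS from 2 confirms no node is farther.
Path: 1–10–11–8–3–6–2.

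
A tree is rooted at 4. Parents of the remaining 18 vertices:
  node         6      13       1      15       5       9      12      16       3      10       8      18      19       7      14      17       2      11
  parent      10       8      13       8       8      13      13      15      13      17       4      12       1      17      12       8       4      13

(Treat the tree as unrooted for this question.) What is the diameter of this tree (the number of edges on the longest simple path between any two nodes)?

6

Starting from 19, a farthest node is 6 at distance 6.
One longest path: 19 – 1 – 13 – 8 – 17 – 10 – 6.
So the diameter is 6.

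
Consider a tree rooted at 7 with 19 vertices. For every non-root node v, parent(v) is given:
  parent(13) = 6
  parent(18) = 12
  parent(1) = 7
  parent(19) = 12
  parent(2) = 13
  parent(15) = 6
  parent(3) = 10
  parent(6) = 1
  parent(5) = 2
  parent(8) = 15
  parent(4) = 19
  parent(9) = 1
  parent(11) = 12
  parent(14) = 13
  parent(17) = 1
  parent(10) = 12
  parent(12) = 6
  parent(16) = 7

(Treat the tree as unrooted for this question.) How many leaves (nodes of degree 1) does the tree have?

10

Exactly 10 nodes have a single neighbour: 3, 4, 5, 8, 9, 11, 14, 16, 17, 18.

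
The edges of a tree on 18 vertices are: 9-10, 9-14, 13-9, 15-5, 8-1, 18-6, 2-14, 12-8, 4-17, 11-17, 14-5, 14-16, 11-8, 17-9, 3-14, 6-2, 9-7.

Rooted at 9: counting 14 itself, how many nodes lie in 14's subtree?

Descendants of 14 (including itself): 14, 2, 3, 16, 5, 6, 15, 18. That's 8.

8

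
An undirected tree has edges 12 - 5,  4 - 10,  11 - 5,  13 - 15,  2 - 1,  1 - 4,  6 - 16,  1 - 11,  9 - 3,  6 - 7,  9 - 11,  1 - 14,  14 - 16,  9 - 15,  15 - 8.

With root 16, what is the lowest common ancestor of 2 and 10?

2's ancestor chain is 2, 1, 14, 16 and 10's is 10, 4, 1, 14, 16; they first meet at 1.

1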